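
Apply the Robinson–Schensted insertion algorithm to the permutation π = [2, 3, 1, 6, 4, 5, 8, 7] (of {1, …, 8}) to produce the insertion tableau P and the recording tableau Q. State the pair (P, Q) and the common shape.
P = [1, 3, 4, 5, 7] / [2, 6, 8];  Q = [1, 2, 4, 6, 7] / [3, 5, 8];  common shape = (5, 3)

Row-insert the values π_1, π_2, … into P one at a time, bumping the leftmost entry strictly greater than the inserted value down to the next row. The recording tableau Q records, in position (i, j), the step at which that cell was added to P.
  Insert 2 (step 1): P = [2];  Q = [1]
  Insert 3 (step 2): P = [2, 3];  Q = [1, 2]
  Insert 1 (step 3): P = [1, 3] / [2];  Q = [1, 2] / [3]
  Insert 6 (step 4): P = [1, 3, 6] / [2];  Q = [1, 2, 4] / [3]
  Insert 4 (step 5): P = [1, 3, 4] / [2, 6];  Q = [1, 2, 4] / [3, 5]
  Insert 5 (step 6): P = [1, 3, 4, 5] / [2, 6];  Q = [1, 2, 4, 6] / [3, 5]
  Insert 8 (step 7): P = [1, 3, 4, 5, 8] / [2, 6];  Q = [1, 2, 4, 6, 7] / [3, 5]
  Insert 7 (step 8): P = [1, 3, 4, 5, 7] / [2, 6, 8];  Q = [1, 2, 4, 6, 7] / [3, 5, 8]
Final shape: (5, 3).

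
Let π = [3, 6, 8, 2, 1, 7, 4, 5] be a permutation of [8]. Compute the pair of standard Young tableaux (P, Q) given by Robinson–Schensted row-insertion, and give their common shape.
P = [1, 4, 5] / [2, 6, 7] / [3, 8];  Q = [1, 2, 3] / [4, 6, 8] / [5, 7];  common shape = (3, 3, 2)

Row-insert the values π_1, π_2, … into P one at a time, bumping the leftmost entry strictly greater than the inserted value down to the next row. The recording tableau Q records, in position (i, j), the step at which that cell was added to P.
  Insert 3 (step 1): P = [3];  Q = [1]
  Insert 6 (step 2): P = [3, 6];  Q = [1, 2]
  Insert 8 (step 3): P = [3, 6, 8];  Q = [1, 2, 3]
  Insert 2 (step 4): P = [2, 6, 8] / [3];  Q = [1, 2, 3] / [4]
  Insert 1 (step 5): P = [1, 6, 8] / [2] / [3];  Q = [1, 2, 3] / [4] / [5]
  Insert 7 (step 6): P = [1, 6, 7] / [2, 8] / [3];  Q = [1, 2, 3] / [4, 6] / [5]
  Insert 4 (step 7): P = [1, 4, 7] / [2, 6] / [3, 8];  Q = [1, 2, 3] / [4, 6] / [5, 7]
  Insert 5 (step 8): P = [1, 4, 5] / [2, 6, 7] / [3, 8];  Q = [1, 2, 3] / [4, 6, 8] / [5, 7]
Final shape: (3, 3, 2).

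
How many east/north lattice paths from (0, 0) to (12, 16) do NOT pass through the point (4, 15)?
Number of paths = 30386871

Total paths from (0, 0) to (12, 16): C(28, 12) = 30421755. Paths through (4, 15): (paths (0, 0) → (4, 15)) × (paths (4, 15) → (12, 16)) = C(19, 4) · C(9, 8) = 3876 · 9 = 34884. Avoidance count = 30421755 − 34884 = 30386871.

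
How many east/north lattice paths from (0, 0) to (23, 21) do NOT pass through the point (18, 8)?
Number of paths = 1999230827880

Total paths from (0, 0) to (23, 21): C(44, 23) = 2012616400080. Paths through (18, 8): (paths (0, 0) → (18, 8)) × (paths (18, 8) → (23, 21)) = C(26, 18) · C(18, 5) = 1562275 · 8568 = 13385572200. Avoidance count = 2012616400080 − 13385572200 = 1999230827880.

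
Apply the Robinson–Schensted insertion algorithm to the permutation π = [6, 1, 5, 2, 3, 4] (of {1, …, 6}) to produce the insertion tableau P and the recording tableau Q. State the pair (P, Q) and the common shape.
P = [1, 2, 3, 4] / [5] / [6];  Q = [1, 3, 5, 6] / [2] / [4];  common shape = (4, 1, 1)

Row-insert the values π_1, π_2, … into P one at a time, bumping the leftmost entry strictly greater than the inserted value down to the next row. The recording tableau Q records, in position (i, j), the step at which that cell was added to P.
  Insert 6 (step 1): P = [6];  Q = [1]
  Insert 1 (step 2): P = [1] / [6];  Q = [1] / [2]
  Insert 5 (step 3): P = [1, 5] / [6];  Q = [1, 3] / [2]
  Insert 2 (step 4): P = [1, 2] / [5] / [6];  Q = [1, 3] / [2] / [4]
  Insert 3 (step 5): P = [1, 2, 3] / [5] / [6];  Q = [1, 3, 5] / [2] / [4]
  Insert 4 (step 6): P = [1, 2, 3, 4] / [5] / [6];  Q = [1, 3, 5, 6] / [2] / [4]
Final shape: (4, 1, 1).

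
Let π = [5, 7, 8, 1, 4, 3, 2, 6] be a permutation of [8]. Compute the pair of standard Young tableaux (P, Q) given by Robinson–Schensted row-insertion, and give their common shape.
P = [1, 2, 6] / [3, 7, 8] / [4] / [5];  Q = [1, 2, 3] / [4, 5, 8] / [6] / [7];  common shape = (3, 3, 1, 1)

Row-insert the values π_1, π_2, … into P one at a time, bumping the leftmost entry strictly greater than the inserted value down to the next row. The recording tableau Q records, in position (i, j), the step at which that cell was added to P.
  Insert 5 (step 1): P = [5];  Q = [1]
  Insert 7 (step 2): P = [5, 7];  Q = [1, 2]
  Insert 8 (step 3): P = [5, 7, 8];  Q = [1, 2, 3]
  Insert 1 (step 4): P = [1, 7, 8] / [5];  Q = [1, 2, 3] / [4]
  Insert 4 (step 5): P = [1, 4, 8] / [5, 7];  Q = [1, 2, 3] / [4, 5]
  Insert 3 (step 6): P = [1, 3, 8] / [4, 7] / [5];  Q = [1, 2, 3] / [4, 5] / [6]
  Insert 2 (step 7): P = [1, 2, 8] / [3, 7] / [4] / [5];  Q = [1, 2, 3] / [4, 5] / [6] / [7]
  Insert 6 (step 8): P = [1, 2, 6] / [3, 7, 8] / [4] / [5];  Q = [1, 2, 3] / [4, 5, 8] / [6] / [7]
Final shape: (3, 3, 1, 1).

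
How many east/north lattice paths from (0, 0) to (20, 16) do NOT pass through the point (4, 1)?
Number of paths = 5805171135

Total paths from (0, 0) to (20, 16): C(36, 20) = 7307872110. Paths through (4, 1): (paths (0, 0) → (4, 1)) × (paths (4, 1) → (20, 16)) = C(5, 4) · C(31, 16) = 5 · 300540195 = 1502700975. Avoidance count = 7307872110 − 1502700975 = 5805171135.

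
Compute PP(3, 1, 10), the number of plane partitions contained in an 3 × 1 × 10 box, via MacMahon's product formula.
PP(3, 1, 10) = 286

Evaluate the triple product over i = 1..3, j = 1..1, k = 1..10. The factors are (2/1) · (3/2) · (4/3) · (5/4) · (6/5) · (7/6) · (8/7) · (9/8) · … (30 factors total). The numerators and denominators telescope so the product is an integer; carrying out the multiplication exactly gives PP(3, 1, 10) = 286.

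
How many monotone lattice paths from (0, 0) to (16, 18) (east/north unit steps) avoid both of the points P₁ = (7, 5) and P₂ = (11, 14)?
Number of paths = 1319723670

Inclusion–exclusion. Total paths: C(34, 16) = 2203961430. Through P₁: C(12, 7)·C(22, 9) = 393956640. Through P₂: C(25, 11)·C(9, 5) = 561632400. Since P₁ is strictly southwest of P₂, a monotone path through both must visit P₁ then P₂; paths through both = C(12, 7)·C(13, 4)·C(9, 5) = 71351280. Avoid both = 2203961430 − 393956640 − 561632400 + 71351280 = 1319723670.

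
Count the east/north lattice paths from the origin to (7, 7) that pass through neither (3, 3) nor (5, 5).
Number of paths = 1240

Inclusion–exclusion. Total paths: C(14, 7) = 3432. Through P₁: C(6, 3)·C(8, 4) = 1400. Through P₂: C(10, 5)·C(4, 2) = 1512. Since P₁ is strictly southwest of P₂, a monotone path through both must visit P₁ then P₂; paths through both = C(6, 3)·C(4, 2)·C(4, 2) = 720. Avoid both = 3432 − 1400 − 1512 + 720 = 1240.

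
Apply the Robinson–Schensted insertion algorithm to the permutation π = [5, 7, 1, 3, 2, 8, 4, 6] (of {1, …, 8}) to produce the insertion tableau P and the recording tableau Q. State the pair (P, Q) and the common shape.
P = [1, 2, 4, 6] / [3, 7, 8] / [5];  Q = [1, 2, 6, 8] / [3, 4, 7] / [5];  common shape = (4, 3, 1)

Row-insert the values π_1, π_2, … into P one at a time, bumping the leftmost entry strictly greater than the inserted value down to the next row. The recording tableau Q records, in position (i, j), the step at which that cell was added to P.
  Insert 5 (step 1): P = [5];  Q = [1]
  Insert 7 (step 2): P = [5, 7];  Q = [1, 2]
  Insert 1 (step 3): P = [1, 7] / [5];  Q = [1, 2] / [3]
  Insert 3 (step 4): P = [1, 3] / [5, 7];  Q = [1, 2] / [3, 4]
  Insert 2 (step 5): P = [1, 2] / [3, 7] / [5];  Q = [1, 2] / [3, 4] / [5]
  Insert 8 (step 6): P = [1, 2, 8] / [3, 7] / [5];  Q = [1, 2, 6] / [3, 4] / [5]
  Insert 4 (step 7): P = [1, 2, 4] / [3, 7, 8] / [5];  Q = [1, 2, 6] / [3, 4, 7] / [5]
  Insert 6 (step 8): P = [1, 2, 4, 6] / [3, 7, 8] / [5];  Q = [1, 2, 6, 8] / [3, 4, 7] / [5]
Final shape: (4, 3, 1).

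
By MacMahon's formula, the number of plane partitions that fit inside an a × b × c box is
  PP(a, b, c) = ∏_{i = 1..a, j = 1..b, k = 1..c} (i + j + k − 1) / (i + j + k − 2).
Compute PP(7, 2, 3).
PP(7, 2, 3) = 4950

Evaluate the triple product over i = 1..7, j = 1..2, k = 1..3. The factors are (2/1) · (3/2) · (4/3) · (3/2) · (4/3) · (5/4) · (3/2) · (4/3) · … (42 factors total). The numerators and denominators telescope so the product is an integer; carrying out the multiplication exactly gives PP(7, 2, 3) = 4950.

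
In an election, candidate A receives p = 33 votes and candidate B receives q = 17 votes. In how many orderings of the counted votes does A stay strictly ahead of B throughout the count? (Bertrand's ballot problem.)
Strict-lead orderings = 3151161405168

Total orderings of the 50 votes with 33 for A: C(50, 33) = 9847379391150. By the Bertrand ballot formula (Cycle Lemma / reflection principle), the number of orderings in which A is strictly ahead of B throughout is (p − q)/(p + q) · C(p + q, p) = (33 − 17)/(33 + 17) · 9847379391150 = 3151161405168.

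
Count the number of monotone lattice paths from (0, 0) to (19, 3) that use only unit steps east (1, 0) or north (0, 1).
Number of paths = 1540

A monotone lattice path from (0, 0) to (19, 3) consists of 19 east steps and 3 north steps in some order, so it is determined by which 19 of the 22 steps are east. The count is C(22, 19) = 1540.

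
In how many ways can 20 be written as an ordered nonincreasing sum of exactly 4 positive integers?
p(20, 4 parts) = 64

Partitions of n into exactly k parts are in bijection with partitions of n − k into at most k parts (subtract 1 from each part). So p(20, exactly 4) = p(16, parts ≤ 4). Computing via the recurrence p(m, j) = p(m, j−1) + p(m−j, j) gives 64.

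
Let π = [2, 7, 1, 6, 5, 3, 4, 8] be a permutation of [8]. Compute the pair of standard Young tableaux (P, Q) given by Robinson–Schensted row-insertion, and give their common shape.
P = [1, 3, 4, 8] / [2, 5] / [6] / [7];  Q = [1, 2, 7, 8] / [3, 4] / [5] / [6];  common shape = (4, 2, 1, 1)

Row-insert the values π_1, π_2, … into P one at a time, bumping the leftmost entry strictly greater than the inserted value down to the next row. The recording tableau Q records, in position (i, j), the step at which that cell was added to P.
  Insert 2 (step 1): P = [2];  Q = [1]
  Insert 7 (step 2): P = [2, 7];  Q = [1, 2]
  Insert 1 (step 3): P = [1, 7] / [2];  Q = [1, 2] / [3]
  Insert 6 (step 4): P = [1, 6] / [2, 7];  Q = [1, 2] / [3, 4]
  Insert 5 (step 5): P = [1, 5] / [2, 6] / [7];  Q = [1, 2] / [3, 4] / [5]
  Insert 3 (step 6): P = [1, 3] / [2, 5] / [6] / [7];  Q = [1, 2] / [3, 4] / [5] / [6]
  Insert 4 (step 7): P = [1, 3, 4] / [2, 5] / [6] / [7];  Q = [1, 2, 7] / [3, 4] / [5] / [6]
  Insert 8 (step 8): P = [1, 3, 4, 8] / [2, 5] / [6] / [7];  Q = [1, 2, 7, 8] / [3, 4] / [5] / [6]
Final shape: (4, 2, 1, 1).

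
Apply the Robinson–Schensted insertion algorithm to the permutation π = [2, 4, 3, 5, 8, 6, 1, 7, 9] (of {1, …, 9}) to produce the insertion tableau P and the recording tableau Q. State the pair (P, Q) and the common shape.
P = [1, 3, 5, 6, 7, 9] / [2, 8] / [4];  Q = [1, 2, 4, 5, 8, 9] / [3, 6] / [7];  common shape = (6, 2, 1)

Row-insert the values π_1, π_2, … into P one at a time, bumping the leftmost entry strictly greater than the inserted value down to the next row. The recording tableau Q records, in position (i, j), the step at which that cell was added to P.
  Insert 2 (step 1): P = [2];  Q = [1]
  Insert 4 (step 2): P = [2, 4];  Q = [1, 2]
  Insert 3 (step 3): P = [2, 3] / [4];  Q = [1, 2] / [3]
  Insert 5 (step 4): P = [2, 3, 5] / [4];  Q = [1, 2, 4] / [3]
  Insert 8 (step 5): P = [2, 3, 5, 8] / [4];  Q = [1, 2, 4, 5] / [3]
  Insert 6 (step 6): P = [2, 3, 5, 6] / [4, 8];  Q = [1, 2, 4, 5] / [3, 6]
  Insert 1 (step 7): P = [1, 3, 5, 6] / [2, 8] / [4];  Q = [1, 2, 4, 5] / [3, 6] / [7]
  Insert 7 (step 8): P = [1, 3, 5, 6, 7] / [2, 8] / [4];  Q = [1, 2, 4, 5, 8] / [3, 6] / [7]
  Insert 9 (step 9): P = [1, 3, 5, 6, 7, 9] / [2, 8] / [4];  Q = [1, 2, 4, 5, 8, 9] / [3, 6] / [7]
Final shape: (6, 2, 1).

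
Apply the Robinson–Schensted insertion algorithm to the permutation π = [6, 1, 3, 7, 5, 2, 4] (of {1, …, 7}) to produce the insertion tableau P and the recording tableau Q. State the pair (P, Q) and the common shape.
P = [1, 2, 4] / [3, 5] / [6, 7];  Q = [1, 3, 4] / [2, 5] / [6, 7];  common shape = (3, 2, 2)

Row-insert the values π_1, π_2, … into P one at a time, bumping the leftmost entry strictly greater than the inserted value down to the next row. The recording tableau Q records, in position (i, j), the step at which that cell was added to P.
  Insert 6 (step 1): P = [6];  Q = [1]
  Insert 1 (step 2): P = [1] / [6];  Q = [1] / [2]
  Insert 3 (step 3): P = [1, 3] / [6];  Q = [1, 3] / [2]
  Insert 7 (step 4): P = [1, 3, 7] / [6];  Q = [1, 3, 4] / [2]
  Insert 5 (step 5): P = [1, 3, 5] / [6, 7];  Q = [1, 3, 4] / [2, 5]
  Insert 2 (step 6): P = [1, 2, 5] / [3, 7] / [6];  Q = [1, 3, 4] / [2, 5] / [6]
  Insert 4 (step 7): P = [1, 2, 4] / [3, 5] / [6, 7];  Q = [1, 3, 4] / [2, 5] / [6, 7]
Final shape: (3, 2, 2).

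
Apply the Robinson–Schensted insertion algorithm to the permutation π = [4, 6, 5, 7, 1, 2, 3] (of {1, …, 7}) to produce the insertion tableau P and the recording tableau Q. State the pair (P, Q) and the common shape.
P = [1, 2, 3] / [4, 5, 7] / [6];  Q = [1, 2, 4] / [3, 6, 7] / [5];  common shape = (3, 3, 1)

Row-insert the values π_1, π_2, … into P one at a time, bumping the leftmost entry strictly greater than the inserted value down to the next row. The recording tableau Q records, in position (i, j), the step at which that cell was added to P.
  Insert 4 (step 1): P = [4];  Q = [1]
  Insert 6 (step 2): P = [4, 6];  Q = [1, 2]
  Insert 5 (step 3): P = [4, 5] / [6];  Q = [1, 2] / [3]
  Insert 7 (step 4): P = [4, 5, 7] / [6];  Q = [1, 2, 4] / [3]
  Insert 1 (step 5): P = [1, 5, 7] / [4] / [6];  Q = [1, 2, 4] / [3] / [5]
  Insert 2 (step 6): P = [1, 2, 7] / [4, 5] / [6];  Q = [1, 2, 4] / [3, 6] / [5]
  Insert 3 (step 7): P = [1, 2, 3] / [4, 5, 7] / [6];  Q = [1, 2, 4] / [3, 6, 7] / [5]
Final shape: (3, 3, 1).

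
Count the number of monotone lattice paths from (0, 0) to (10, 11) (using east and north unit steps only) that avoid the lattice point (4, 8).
Number of paths = 311136

Total paths from (0, 0) to (10, 11): C(21, 10) = 352716. Paths through (4, 8): (paths (0, 0) → (4, 8)) × (paths (4, 8) → (10, 11)) = C(12, 4) · C(9, 6) = 495 · 84 = 41580. Avoidance count = 352716 − 41580 = 311136.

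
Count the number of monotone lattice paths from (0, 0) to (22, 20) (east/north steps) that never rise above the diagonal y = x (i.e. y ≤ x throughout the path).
Number of paths = 67016296620

By the reflection principle (André's argument), the number of monotone paths to (22, 20) with n ≤ m that never go above y = x is C(42, 22) − C(42, 23) = 513791607420 − 446775310800 = 67016296620.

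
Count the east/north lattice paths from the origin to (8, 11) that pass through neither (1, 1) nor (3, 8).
Number of paths = 31478

Inclusion–exclusion. Total paths: C(19, 8) = 75582. Through P₁: C(2, 1)·C(17, 7) = 38896. Through P₂: C(11, 3)·C(8, 5) = 9240. Since P₁ is strictly southwest of P₂, a monotone path through both must visit P₁ then P₂; paths through both = C(2, 1)·C(9, 2)·C(8, 5) = 4032. Avoid both = 75582 − 38896 − 9240 + 4032 = 31478.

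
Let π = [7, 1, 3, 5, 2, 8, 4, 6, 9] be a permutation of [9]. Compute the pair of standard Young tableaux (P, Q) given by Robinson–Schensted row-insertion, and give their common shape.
P = [1, 2, 4, 6, 9] / [3, 5, 8] / [7];  Q = [1, 3, 4, 6, 9] / [2, 7, 8] / [5];  common shape = (5, 3, 1)

Row-insert the values π_1, π_2, … into P one at a time, bumping the leftmost entry strictly greater than the inserted value down to the next row. The recording tableau Q records, in position (i, j), the step at which that cell was added to P.
  Insert 7 (step 1): P = [7];  Q = [1]
  Insert 1 (step 2): P = [1] / [7];  Q = [1] / [2]
  Insert 3 (step 3): P = [1, 3] / [7];  Q = [1, 3] / [2]
  Insert 5 (step 4): P = [1, 3, 5] / [7];  Q = [1, 3, 4] / [2]
  Insert 2 (step 5): P = [1, 2, 5] / [3] / [7];  Q = [1, 3, 4] / [2] / [5]
  Insert 8 (step 6): P = [1, 2, 5, 8] / [3] / [7];  Q = [1, 3, 4, 6] / [2] / [5]
  Insert 4 (step 7): P = [1, 2, 4, 8] / [3, 5] / [7];  Q = [1, 3, 4, 6] / [2, 7] / [5]
  Insert 6 (step 8): P = [1, 2, 4, 6] / [3, 5, 8] / [7];  Q = [1, 3, 4, 6] / [2, 7, 8] / [5]
  Insert 9 (step 9): P = [1, 2, 4, 6, 9] / [3, 5, 8] / [7];  Q = [1, 3, 4, 6, 9] / [2, 7, 8] / [5]
Final shape: (5, 3, 1).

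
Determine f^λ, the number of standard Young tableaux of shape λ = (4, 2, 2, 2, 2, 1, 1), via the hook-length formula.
# SYT of shape (4, 2, 2, 2, 2, 1, 1) = 15444

Hook-length formula: f^λ = n! / Π hook(c), product over all cells c of the Young diagram. For λ = (4, 2, 2, 2, 2, 1, 1), n = 14 boxes. Hook lengths by row (left-to-right, top-to-bottom): [10, 7, 2, 1]; [7, 4]; [6, 3]; [5, 2]; [4, 1]; [2]; [1]. Product of hooks = 5644800. So f^λ = 14! / 5644800 = 87178291200 / 5644800 = 15444.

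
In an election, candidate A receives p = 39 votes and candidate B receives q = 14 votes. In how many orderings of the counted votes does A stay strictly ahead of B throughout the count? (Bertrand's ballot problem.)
Strict-lead orderings = 1133952785000

Total orderings of the 53 votes with 39 for A: C(53, 39) = 2403979904200. By the Bertrand ballot formula (Cycle Lemma / reflection principle), the number of orderings in which A is strictly ahead of B throughout is (p − q)/(p + q) · C(p + q, p) = (39 − 14)/(39 + 14) · 2403979904200 = 1133952785000.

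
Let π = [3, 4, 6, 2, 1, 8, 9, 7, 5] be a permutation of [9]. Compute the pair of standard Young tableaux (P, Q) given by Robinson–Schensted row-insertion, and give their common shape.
P = [1, 4, 5, 7, 9] / [2, 6] / [3, 8];  Q = [1, 2, 3, 6, 7] / [4, 8] / [5, 9];  common shape = (5, 2, 2)

Row-insert the values π_1, π_2, … into P one at a time, bumping the leftmost entry strictly greater than the inserted value down to the next row. The recording tableau Q records, in position (i, j), the step at which that cell was added to P.
  Insert 3 (step 1): P = [3];  Q = [1]
  Insert 4 (step 2): P = [3, 4];  Q = [1, 2]
  Insert 6 (step 3): P = [3, 4, 6];  Q = [1, 2, 3]
  Insert 2 (step 4): P = [2, 4, 6] / [3];  Q = [1, 2, 3] / [4]
  Insert 1 (step 5): P = [1, 4, 6] / [2] / [3];  Q = [1, 2, 3] / [4] / [5]
  Insert 8 (step 6): P = [1, 4, 6, 8] / [2] / [3];  Q = [1, 2, 3, 6] / [4] / [5]
  Insert 9 (step 7): P = [1, 4, 6, 8, 9] / [2] / [3];  Q = [1, 2, 3, 6, 7] / [4] / [5]
  Insert 7 (step 8): P = [1, 4, 6, 7, 9] / [2, 8] / [3];  Q = [1, 2, 3, 6, 7] / [4, 8] / [5]
  Insert 5 (step 9): P = [1, 4, 5, 7, 9] / [2, 6] / [3, 8];  Q = [1, 2, 3, 6, 7] / [4, 8] / [5, 9]
Final shape: (5, 2, 2).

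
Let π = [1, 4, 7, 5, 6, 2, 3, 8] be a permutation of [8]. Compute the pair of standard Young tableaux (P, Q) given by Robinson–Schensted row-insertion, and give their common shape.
P = [1, 2, 3, 6, 8] / [4, 5] / [7];  Q = [1, 2, 3, 5, 8] / [4, 7] / [6];  common shape = (5, 2, 1)

Row-insert the values π_1, π_2, … into P one at a time, bumping the leftmost entry strictly greater than the inserted value down to the next row. The recording tableau Q records, in position (i, j), the step at which that cell was added to P.
  Insert 1 (step 1): P = [1];  Q = [1]
  Insert 4 (step 2): P = [1, 4];  Q = [1, 2]
  Insert 7 (step 3): P = [1, 4, 7];  Q = [1, 2, 3]
  Insert 5 (step 4): P = [1, 4, 5] / [7];  Q = [1, 2, 3] / [4]
  Insert 6 (step 5): P = [1, 4, 5, 6] / [7];  Q = [1, 2, 3, 5] / [4]
  Insert 2 (step 6): P = [1, 2, 5, 6] / [4] / [7];  Q = [1, 2, 3, 5] / [4] / [6]
  Insert 3 (step 7): P = [1, 2, 3, 6] / [4, 5] / [7];  Q = [1, 2, 3, 5] / [4, 7] / [6]
  Insert 8 (step 8): P = [1, 2, 3, 6, 8] / [4, 5] / [7];  Q = [1, 2, 3, 5, 8] / [4, 7] / [6]
Final shape: (5, 2, 1).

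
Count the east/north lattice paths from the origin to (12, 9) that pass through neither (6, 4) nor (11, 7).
Number of paths = 136718

Inclusion–exclusion. Total paths: C(21, 12) = 293930. Through P₁: C(10, 6)·C(11, 6) = 97020. Through P₂: C(18, 11)·C(3, 1) = 95472. Since P₁ is strictly southwest of P₂, a monotone path through both must visit P₁ then P₂; paths through both = C(10, 6)·C(8, 5)·C(3, 1) = 35280. Avoid both = 293930 − 97020 − 95472 + 35280 = 136718.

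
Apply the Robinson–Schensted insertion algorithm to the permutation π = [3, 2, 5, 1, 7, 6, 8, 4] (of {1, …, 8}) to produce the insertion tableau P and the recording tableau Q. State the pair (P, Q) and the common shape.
P = [1, 4, 6, 8] / [2, 5] / [3, 7];  Q = [1, 3, 5, 7] / [2, 6] / [4, 8];  common shape = (4, 2, 2)

Row-insert the values π_1, π_2, … into P one at a time, bumping the leftmost entry strictly greater than the inserted value down to the next row. The recording tableau Q records, in position (i, j), the step at which that cell was added to P.
  Insert 3 (step 1): P = [3];  Q = [1]
  Insert 2 (step 2): P = [2] / [3];  Q = [1] / [2]
  Insert 5 (step 3): P = [2, 5] / [3];  Q = [1, 3] / [2]
  Insert 1 (step 4): P = [1, 5] / [2] / [3];  Q = [1, 3] / [2] / [4]
  Insert 7 (step 5): P = [1, 5, 7] / [2] / [3];  Q = [1, 3, 5] / [2] / [4]
  Insert 6 (step 6): P = [1, 5, 6] / [2, 7] / [3];  Q = [1, 3, 5] / [2, 6] / [4]
  Insert 8 (step 7): P = [1, 5, 6, 8] / [2, 7] / [3];  Q = [1, 3, 5, 7] / [2, 6] / [4]
  Insert 4 (step 8): P = [1, 4, 6, 8] / [2, 5] / [3, 7];  Q = [1, 3, 5, 7] / [2, 6] / [4, 8]
Final shape: (4, 2, 2).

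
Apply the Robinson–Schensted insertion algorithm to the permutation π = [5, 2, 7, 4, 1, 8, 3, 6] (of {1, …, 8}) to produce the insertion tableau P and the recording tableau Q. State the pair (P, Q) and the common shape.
P = [1, 3, 6] / [2, 4, 8] / [5, 7];  Q = [1, 3, 6] / [2, 4, 8] / [5, 7];  common shape = (3, 3, 2)

Row-insert the values π_1, π_2, … into P one at a time, bumping the leftmost entry strictly greater than the inserted value down to the next row. The recording tableau Q records, in position (i, j), the step at which that cell was added to P.
  Insert 5 (step 1): P = [5];  Q = [1]
  Insert 2 (step 2): P = [2] / [5];  Q = [1] / [2]
  Insert 7 (step 3): P = [2, 7] / [5];  Q = [1, 3] / [2]
  Insert 4 (step 4): P = [2, 4] / [5, 7];  Q = [1, 3] / [2, 4]
  Insert 1 (step 5): P = [1, 4] / [2, 7] / [5];  Q = [1, 3] / [2, 4] / [5]
  Insert 8 (step 6): P = [1, 4, 8] / [2, 7] / [5];  Q = [1, 3, 6] / [2, 4] / [5]
  Insert 3 (step 7): P = [1, 3, 8] / [2, 4] / [5, 7];  Q = [1, 3, 6] / [2, 4] / [5, 7]
  Insert 6 (step 8): P = [1, 3, 6] / [2, 4, 8] / [5, 7];  Q = [1, 3, 6] / [2, 4, 8] / [5, 7]
Final shape: (3, 3, 2).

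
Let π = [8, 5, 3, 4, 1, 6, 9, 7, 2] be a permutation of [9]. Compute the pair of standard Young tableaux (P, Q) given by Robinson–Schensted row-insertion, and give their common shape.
P = [1, 2, 6, 7] / [3, 4] / [5, 9] / [8];  Q = [1, 4, 6, 7] / [2, 8] / [3, 9] / [5];  common shape = (4, 2, 2, 1)

Row-insert the values π_1, π_2, … into P one at a time, bumping the leftmost entry strictly greater than the inserted value down to the next row. The recording tableau Q records, in position (i, j), the step at which that cell was added to P.
  Insert 8 (step 1): P = [8];  Q = [1]
  Insert 5 (step 2): P = [5] / [8];  Q = [1] / [2]
  Insert 3 (step 3): P = [3] / [5] / [8];  Q = [1] / [2] / [3]
  Insert 4 (step 4): P = [3, 4] / [5] / [8];  Q = [1, 4] / [2] / [3]
  Insert 1 (step 5): P = [1, 4] / [3] / [5] / [8];  Q = [1, 4] / [2] / [3] / [5]
  Insert 6 (step 6): P = [1, 4, 6] / [3] / [5] / [8];  Q = [1, 4, 6] / [2] / [3] / [5]
  Insert 9 (step 7): P = [1, 4, 6, 9] / [3] / [5] / [8];  Q = [1, 4, 6, 7] / [2] / [3] / [5]
  Insert 7 (step 8): P = [1, 4, 6, 7] / [3, 9] / [5] / [8];  Q = [1, 4, 6, 7] / [2, 8] / [3] / [5]
  Insert 2 (step 9): P = [1, 2, 6, 7] / [3, 4] / [5, 9] / [8];  Q = [1, 4, 6, 7] / [2, 8] / [3, 9] / [5]
Final shape: (4, 2, 2, 1).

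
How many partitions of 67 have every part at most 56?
p(67, parts ≤ 56) = 2679550

Use the recurrence p(n, m) = p(n, m−1) + p(n−m, m): either the largest part is < m (count p(n, m−1)) or the largest part is exactly m (remove one copy of m, count p(n−m, m)). With p(0, ·) = 1 this gives p(67, parts ≤ 56) = 2679550. (By conjugating Young diagrams, this also counts partitions of 67 into at most 56 parts.)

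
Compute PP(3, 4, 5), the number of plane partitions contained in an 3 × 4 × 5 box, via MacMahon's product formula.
PP(3, 4, 5) = 116424

Evaluate the triple product over i = 1..3, j = 1..4, k = 1..5. The factors are (2/1) · (3/2) · (4/3) · (5/4) · (6/5) · (3/2) · (4/3) · (5/4) · … (60 factors total). The numerators and denominators telescope so the product is an integer; carrying out the multiplication exactly gives PP(3, 4, 5) = 116424.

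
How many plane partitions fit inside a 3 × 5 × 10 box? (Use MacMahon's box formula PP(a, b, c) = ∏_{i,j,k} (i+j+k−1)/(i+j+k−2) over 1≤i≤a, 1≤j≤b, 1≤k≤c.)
PP(3, 5, 10) = 644195552

Evaluate the triple product over i = 1..3, j = 1..5, k = 1..10. The factors are (2/1) · (3/2) · (4/3) · (5/4) · (6/5) · (7/6) · (8/7) · (9/8) · … (150 factors total). The numerators and denominators telescope so the product is an integer; carrying out the multiplication exactly gives PP(3, 5, 10) = 644195552.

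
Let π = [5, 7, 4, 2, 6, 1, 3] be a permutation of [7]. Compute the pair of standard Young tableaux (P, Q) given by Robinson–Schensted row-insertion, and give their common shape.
P = [1, 3] / [2, 6] / [4, 7] / [5];  Q = [1, 2] / [3, 5] / [4, 7] / [6];  common shape = (2, 2, 2, 1)

Row-insert the values π_1, π_2, … into P one at a time, bumping the leftmost entry strictly greater than the inserted value down to the next row. The recording tableau Q records, in position (i, j), the step at which that cell was added to P.
  Insert 5 (step 1): P = [5];  Q = [1]
  Insert 7 (step 2): P = [5, 7];  Q = [1, 2]
  Insert 4 (step 3): P = [4, 7] / [5];  Q = [1, 2] / [3]
  Insert 2 (step 4): P = [2, 7] / [4] / [5];  Q = [1, 2] / [3] / [4]
  Insert 6 (step 5): P = [2, 6] / [4, 7] / [5];  Q = [1, 2] / [3, 5] / [4]
  Insert 1 (step 6): P = [1, 6] / [2, 7] / [4] / [5];  Q = [1, 2] / [3, 5] / [4] / [6]
  Insert 3 (step 7): P = [1, 3] / [2, 6] / [4, 7] / [5];  Q = [1, 2] / [3, 5] / [4, 7] / [6]
Final shape: (2, 2, 2, 1).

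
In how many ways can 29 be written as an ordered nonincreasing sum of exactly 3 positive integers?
p(29, 3 parts) = 70

Partitions of n into exactly k parts are in bijection with partitions of n − k into at most k parts (subtract 1 from each part). So p(29, exactly 3) = p(26, parts ≤ 3). Computing via the recurrence p(m, j) = p(m, j−1) + p(m−j, j) gives 70.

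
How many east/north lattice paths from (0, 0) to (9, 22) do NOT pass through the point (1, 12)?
Number of paths = 19591221

Total paths from (0, 0) to (9, 22): C(31, 9) = 20160075. Paths through (1, 12): (paths (0, 0) → (1, 12)) × (paths (1, 12) → (9, 22)) = C(13, 1) · C(18, 8) = 13 · 43758 = 568854. Avoidance count = 20160075 − 568854 = 19591221.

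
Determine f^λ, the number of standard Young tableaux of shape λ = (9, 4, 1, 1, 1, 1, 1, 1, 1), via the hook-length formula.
# SYT of shape (9, 4, 1, 1, 1, 1, 1, 1, 1) = 7113600

Hook-length formula: f^λ = n! / Π hook(c), product over all cells c of the Young diagram. For λ = (9, 4, 1, 1, 1, 1, 1, 1, 1), n = 20 boxes. Hook lengths by row (left-to-right, top-to-bottom): [17, 9, 8, 7, 5, 4, 3, 2, 1]; [11, 3, 2, 1]; [7]; [6]; [5]; [4]; [3]; [2]; [1]. Product of hooks = 342007142400. So f^λ = 20! / 342007142400 = 2432902008176640000 / 342007142400 = 7113600.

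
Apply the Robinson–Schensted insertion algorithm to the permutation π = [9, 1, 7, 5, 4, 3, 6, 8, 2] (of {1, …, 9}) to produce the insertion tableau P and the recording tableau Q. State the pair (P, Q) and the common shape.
P = [1, 2, 6, 8] / [3] / [4] / [5] / [7] / [9];  Q = [1, 3, 7, 8] / [2] / [4] / [5] / [6] / [9];  common shape = (4, 1, 1, 1, 1, 1)

Row-insert the values π_1, π_2, … into P one at a time, bumping the leftmost entry strictly greater than the inserted value down to the next row. The recording tableau Q records, in position (i, j), the step at which that cell was added to P.
  Insert 9 (step 1): P = [9];  Q = [1]
  Insert 1 (step 2): P = [1] / [9];  Q = [1] / [2]
  Insert 7 (step 3): P = [1, 7] / [9];  Q = [1, 3] / [2]
  Insert 5 (step 4): P = [1, 5] / [7] / [9];  Q = [1, 3] / [2] / [4]
  Insert 4 (step 5): P = [1, 4] / [5] / [7] / [9];  Q = [1, 3] / [2] / [4] / [5]
  Insert 3 (step 6): P = [1, 3] / [4] / [5] / [7] / [9];  Q = [1, 3] / [2] / [4] / [5] / [6]
  Insert 6 (step 7): P = [1, 3, 6] / [4] / [5] / [7] / [9];  Q = [1, 3, 7] / [2] / [4] / [5] / [6]
  Insert 8 (step 8): P = [1, 3, 6, 8] / [4] / [5] / [7] / [9];  Q = [1, 3, 7, 8] / [2] / [4] / [5] / [6]
  Insert 2 (step 9): P = [1, 2, 6, 8] / [3] / [4] / [5] / [7] / [9];  Q = [1, 3, 7, 8] / [2] / [4] / [5] / [6] / [9]
Final shape: (4, 1, 1, 1, 1, 1).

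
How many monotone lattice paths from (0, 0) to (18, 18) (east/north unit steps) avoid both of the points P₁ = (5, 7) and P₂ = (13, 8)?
Number of paths = 6508514166

Inclusion–exclusion. Total paths: C(36, 18) = 9075135300. Through P₁: C(12, 5)·C(24, 13) = 1976946048. Through P₂: C(21, 13)·C(15, 5) = 611080470. Since P₁ is strictly southwest of P₂, a monotone path through both must visit P₁ then P₂; paths through both = C(12, 5)·C(9, 8)·C(15, 5) = 21405384. Avoid both = 9075135300 − 1976946048 − 611080470 + 21405384 = 6508514166.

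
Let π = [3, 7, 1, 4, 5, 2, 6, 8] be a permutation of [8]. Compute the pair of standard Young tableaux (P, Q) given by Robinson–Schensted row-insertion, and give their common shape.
P = [1, 2, 5, 6, 8] / [3, 4] / [7];  Q = [1, 2, 5, 7, 8] / [3, 4] / [6];  common shape = (5, 2, 1)

Row-insert the values π_1, π_2, … into P one at a time, bumping the leftmost entry strictly greater than the inserted value down to the next row. The recording tableau Q records, in position (i, j), the step at which that cell was added to P.
  Insert 3 (step 1): P = [3];  Q = [1]
  Insert 7 (step 2): P = [3, 7];  Q = [1, 2]
  Insert 1 (step 3): P = [1, 7] / [3];  Q = [1, 2] / [3]
  Insert 4 (step 4): P = [1, 4] / [3, 7];  Q = [1, 2] / [3, 4]
  Insert 5 (step 5): P = [1, 4, 5] / [3, 7];  Q = [1, 2, 5] / [3, 4]
  Insert 2 (step 6): P = [1, 2, 5] / [3, 4] / [7];  Q = [1, 2, 5] / [3, 4] / [6]
  Insert 6 (step 7): P = [1, 2, 5, 6] / [3, 4] / [7];  Q = [1, 2, 5, 7] / [3, 4] / [6]
  Insert 8 (step 8): P = [1, 2, 5, 6, 8] / [3, 4] / [7];  Q = [1, 2, 5, 7, 8] / [3, 4] / [6]
Final shape: (5, 2, 1).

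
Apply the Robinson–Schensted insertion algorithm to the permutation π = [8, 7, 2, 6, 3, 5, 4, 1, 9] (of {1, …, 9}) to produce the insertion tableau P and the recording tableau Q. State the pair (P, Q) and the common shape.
P = [1, 3, 4, 9] / [2] / [5] / [6] / [7] / [8];  Q = [1, 4, 6, 9] / [2] / [3] / [5] / [7] / [8];  common shape = (4, 1, 1, 1, 1, 1)

Row-insert the values π_1, π_2, … into P one at a time, bumping the leftmost entry strictly greater than the inserted value down to the next row. The recording tableau Q records, in position (i, j), the step at which that cell was added to P.
  Insert 8 (step 1): P = [8];  Q = [1]
  Insert 7 (step 2): P = [7] / [8];  Q = [1] / [2]
  Insert 2 (step 3): P = [2] / [7] / [8];  Q = [1] / [2] / [3]
  Insert 6 (step 4): P = [2, 6] / [7] / [8];  Q = [1, 4] / [2] / [3]
  Insert 3 (step 5): P = [2, 3] / [6] / [7] / [8];  Q = [1, 4] / [2] / [3] / [5]
  Insert 5 (step 6): P = [2, 3, 5] / [6] / [7] / [8];  Q = [1, 4, 6] / [2] / [3] / [5]
  Insert 4 (step 7): P = [2, 3, 4] / [5] / [6] / [7] / [8];  Q = [1, 4, 6] / [2] / [3] / [5] / [7]
  Insert 1 (step 8): P = [1, 3, 4] / [2] / [5] / [6] / [7] / [8];  Q = [1, 4, 6] / [2] / [3] / [5] / [7] / [8]
  Insert 9 (step 9): P = [1, 3, 4, 9] / [2] / [5] / [6] / [7] / [8];  Q = [1, 4, 6, 9] / [2] / [3] / [5] / [7] / [8]
Final shape: (4, 1, 1, 1, 1, 1).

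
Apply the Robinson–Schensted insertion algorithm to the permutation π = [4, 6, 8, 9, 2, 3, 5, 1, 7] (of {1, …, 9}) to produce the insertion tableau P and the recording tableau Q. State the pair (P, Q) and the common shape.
P = [1, 3, 5, 7] / [2, 6, 8, 9] / [4];  Q = [1, 2, 3, 4] / [5, 6, 7, 9] / [8];  common shape = (4, 4, 1)

Row-insert the values π_1, π_2, … into P one at a time, bumping the leftmost entry strictly greater than the inserted value down to the next row. The recording tableau Q records, in position (i, j), the step at which that cell was added to P.
  Insert 4 (step 1): P = [4];  Q = [1]
  Insert 6 (step 2): P = [4, 6];  Q = [1, 2]
  Insert 8 (step 3): P = [4, 6, 8];  Q = [1, 2, 3]
  Insert 9 (step 4): P = [4, 6, 8, 9];  Q = [1, 2, 3, 4]
  Insert 2 (step 5): P = [2, 6, 8, 9] / [4];  Q = [1, 2, 3, 4] / [5]
  Insert 3 (step 6): P = [2, 3, 8, 9] / [4, 6];  Q = [1, 2, 3, 4] / [5, 6]
  Insert 5 (step 7): P = [2, 3, 5, 9] / [4, 6, 8];  Q = [1, 2, 3, 4] / [5, 6, 7]
  Insert 1 (step 8): P = [1, 3, 5, 9] / [2, 6, 8] / [4];  Q = [1, 2, 3, 4] / [5, 6, 7] / [8]
  Insert 7 (step 9): P = [1, 3, 5, 7] / [2, 6, 8, 9] / [4];  Q = [1, 2, 3, 4] / [5, 6, 7, 9] / [8]
Final shape: (4, 4, 1).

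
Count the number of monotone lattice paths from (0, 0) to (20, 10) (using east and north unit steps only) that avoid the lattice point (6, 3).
Number of paths = 20277495

Total paths from (0, 0) to (20, 10): C(30, 20) = 30045015. Paths through (6, 3): (paths (0, 0) → (6, 3)) × (paths (6, 3) → (20, 10)) = C(9, 6) · C(21, 14) = 84 · 116280 = 9767520. Avoidance count = 30045015 − 9767520 = 20277495.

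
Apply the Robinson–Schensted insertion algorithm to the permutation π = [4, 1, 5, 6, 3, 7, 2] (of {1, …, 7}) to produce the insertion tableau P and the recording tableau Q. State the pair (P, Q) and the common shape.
P = [1, 2, 6, 7] / [3, 5] / [4];  Q = [1, 3, 4, 6] / [2, 5] / [7];  common shape = (4, 2, 1)

Row-insert the values π_1, π_2, … into P one at a time, bumping the leftmost entry strictly greater than the inserted value down to the next row. The recording tableau Q records, in position (i, j), the step at which that cell was added to P.
  Insert 4 (step 1): P = [4];  Q = [1]
  Insert 1 (step 2): P = [1] / [4];  Q = [1] / [2]
  Insert 5 (step 3): P = [1, 5] / [4];  Q = [1, 3] / [2]
  Insert 6 (step 4): P = [1, 5, 6] / [4];  Q = [1, 3, 4] / [2]
  Insert 3 (step 5): P = [1, 3, 6] / [4, 5];  Q = [1, 3, 4] / [2, 5]
  Insert 7 (step 6): P = [1, 3, 6, 7] / [4, 5];  Q = [1, 3, 4, 6] / [2, 5]
  Insert 2 (step 7): P = [1, 2, 6, 7] / [3, 5] / [4];  Q = [1, 3, 4, 6] / [2, 5] / [7]
Final shape: (4, 2, 1).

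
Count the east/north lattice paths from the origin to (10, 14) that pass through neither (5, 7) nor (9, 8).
Number of paths = 1191542

Inclusion–exclusion. Total paths: C(24, 10) = 1961256. Through P₁: C(12, 5)·C(12, 5) = 627264. Through P₂: C(17, 9)·C(7, 1) = 170170. Since P₁ is strictly southwest of P₂, a monotone path through both must visit P₁ then P₂; paths through both = C(12, 5)·C(5, 4)·C(7, 1) = 27720. Avoid both = 1961256 − 627264 − 170170 + 27720 = 1191542.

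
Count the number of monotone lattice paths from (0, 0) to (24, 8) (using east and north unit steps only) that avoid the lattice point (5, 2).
Number of paths = 6799200

Total paths from (0, 0) to (24, 8): C(32, 24) = 10518300. Paths through (5, 2): (paths (0, 0) → (5, 2)) × (paths (5, 2) → (24, 8)) = C(7, 5) · C(25, 19) = 21 · 177100 = 3719100. Avoidance count = 10518300 − 3719100 = 6799200.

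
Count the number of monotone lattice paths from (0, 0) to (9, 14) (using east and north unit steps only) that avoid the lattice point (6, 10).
Number of paths = 536910

Total paths from (0, 0) to (9, 14): C(23, 9) = 817190. Paths through (6, 10): (paths (0, 0) → (6, 10)) × (paths (6, 10) → (9, 14)) = C(16, 6) · C(7, 3) = 8008 · 35 = 280280. Avoidance count = 817190 − 280280 = 536910.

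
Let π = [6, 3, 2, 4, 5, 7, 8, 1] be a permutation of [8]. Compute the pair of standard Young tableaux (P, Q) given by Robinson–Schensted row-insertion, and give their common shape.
P = [1, 4, 5, 7, 8] / [2] / [3] / [6];  Q = [1, 4, 5, 6, 7] / [2] / [3] / [8];  common shape = (5, 1, 1, 1)

Row-insert the values π_1, π_2, … into P one at a time, bumping the leftmost entry strictly greater than the inserted value down to the next row. The recording tableau Q records, in position (i, j), the step at which that cell was added to P.
  Insert 6 (step 1): P = [6];  Q = [1]
  Insert 3 (step 2): P = [3] / [6];  Q = [1] / [2]
  Insert 2 (step 3): P = [2] / [3] / [6];  Q = [1] / [2] / [3]
  Insert 4 (step 4): P = [2, 4] / [3] / [6];  Q = [1, 4] / [2] / [3]
  Insert 5 (step 5): P = [2, 4, 5] / [3] / [6];  Q = [1, 4, 5] / [2] / [3]
  Insert 7 (step 6): P = [2, 4, 5, 7] / [3] / [6];  Q = [1, 4, 5, 6] / [2] / [3]
  Insert 8 (step 7): P = [2, 4, 5, 7, 8] / [3] / [6];  Q = [1, 4, 5, 6, 7] / [2] / [3]
  Insert 1 (step 8): P = [1, 4, 5, 7, 8] / [2] / [3] / [6];  Q = [1, 4, 5, 6, 7] / [2] / [3] / [8]
Final shape: (5, 1, 1, 1).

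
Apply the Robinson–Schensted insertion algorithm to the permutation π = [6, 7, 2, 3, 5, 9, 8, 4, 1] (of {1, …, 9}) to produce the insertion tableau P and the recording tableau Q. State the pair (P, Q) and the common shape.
P = [1, 3, 4, 8] / [2, 7, 9] / [5] / [6];  Q = [1, 2, 5, 6] / [3, 4, 7] / [8] / [9];  common shape = (4, 3, 1, 1)

Row-insert the values π_1, π_2, … into P one at a time, bumping the leftmost entry strictly greater than the inserted value down to the next row. The recording tableau Q records, in position (i, j), the step at which that cell was added to P.
  Insert 6 (step 1): P = [6];  Q = [1]
  Insert 7 (step 2): P = [6, 7];  Q = [1, 2]
  Insert 2 (step 3): P = [2, 7] / [6];  Q = [1, 2] / [3]
  Insert 3 (step 4): P = [2, 3] / [6, 7];  Q = [1, 2] / [3, 4]
  Insert 5 (step 5): P = [2, 3, 5] / [6, 7];  Q = [1, 2, 5] / [3, 4]
  Insert 9 (step 6): P = [2, 3, 5, 9] / [6, 7];  Q = [1, 2, 5, 6] / [3, 4]
  Insert 8 (step 7): P = [2, 3, 5, 8] / [6, 7, 9];  Q = [1, 2, 5, 6] / [3, 4, 7]
  Insert 4 (step 8): P = [2, 3, 4, 8] / [5, 7, 9] / [6];  Q = [1, 2, 5, 6] / [3, 4, 7] / [8]
  Insert 1 (step 9): P = [1, 3, 4, 8] / [2, 7, 9] / [5] / [6];  Q = [1, 2, 5, 6] / [3, 4, 7] / [8] / [9]
Final shape: (4, 3, 1, 1).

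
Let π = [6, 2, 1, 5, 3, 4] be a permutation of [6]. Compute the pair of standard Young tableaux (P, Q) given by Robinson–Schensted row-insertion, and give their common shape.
P = [1, 3, 4] / [2, 5] / [6];  Q = [1, 4, 6] / [2, 5] / [3];  common shape = (3, 2, 1)

Row-insert the values π_1, π_2, … into P one at a time, bumping the leftmost entry strictly greater than the inserted value down to the next row. The recording tableau Q records, in position (i, j), the step at which that cell was added to P.
  Insert 6 (step 1): P = [6];  Q = [1]
  Insert 2 (step 2): P = [2] / [6];  Q = [1] / [2]
  Insert 1 (step 3): P = [1] / [2] / [6];  Q = [1] / [2] / [3]
  Insert 5 (step 4): P = [1, 5] / [2] / [6];  Q = [1, 4] / [2] / [3]
  Insert 3 (step 5): P = [1, 3] / [2, 5] / [6];  Q = [1, 4] / [2, 5] / [3]
  Insert 4 (step 6): P = [1, 3, 4] / [2, 5] / [6];  Q = [1, 4, 6] / [2, 5] / [3]
Final shape: (3, 2, 1).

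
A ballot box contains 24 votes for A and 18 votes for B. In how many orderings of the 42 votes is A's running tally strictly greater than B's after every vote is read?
Strict-lead orderings = 50528160150

Total orderings of the 42 votes with 24 for A: C(42, 24) = 353697121050. By the Bertrand ballot formula (Cycle Lemma / reflection principle), the number of orderings in which A is strictly ahead of B throughout is (p − q)/(p + q) · C(p + q, p) = (24 − 18)/(24 + 18) · 353697121050 = 50528160150.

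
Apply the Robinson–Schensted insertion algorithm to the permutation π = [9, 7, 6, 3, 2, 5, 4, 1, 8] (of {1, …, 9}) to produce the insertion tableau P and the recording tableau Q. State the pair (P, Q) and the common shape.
P = [1, 4, 8] / [2, 5] / [3] / [6] / [7] / [9];  Q = [1, 6, 9] / [2, 7] / [3] / [4] / [5] / [8];  common shape = (3, 2, 1, 1, 1, 1)

Row-insert the values π_1, π_2, … into P one at a time, bumping the leftmost entry strictly greater than the inserted value down to the next row. The recording tableau Q records, in position (i, j), the step at which that cell was added to P.
  Insert 9 (step 1): P = [9];  Q = [1]
  Insert 7 (step 2): P = [7] / [9];  Q = [1] / [2]
  Insert 6 (step 3): P = [6] / [7] / [9];  Q = [1] / [2] / [3]
  Insert 3 (step 4): P = [3] / [6] / [7] / [9];  Q = [1] / [2] / [3] / [4]
  Insert 2 (step 5): P = [2] / [3] / [6] / [7] / [9];  Q = [1] / [2] / [3] / [4] / [5]
  Insert 5 (step 6): P = [2, 5] / [3] / [6] / [7] / [9];  Q = [1, 6] / [2] / [3] / [4] / [5]
  Insert 4 (step 7): P = [2, 4] / [3, 5] / [6] / [7] / [9];  Q = [1, 6] / [2, 7] / [3] / [4] / [5]
  Insert 1 (step 8): P = [1, 4] / [2, 5] / [3] / [6] / [7] / [9];  Q = [1, 6] / [2, 7] / [3] / [4] / [5] / [8]
  Insert 8 (step 9): P = [1, 4, 8] / [2, 5] / [3] / [6] / [7] / [9];  Q = [1, 6, 9] / [2, 7] / [3] / [4] / [5] / [8]
Final shape: (3, 2, 1, 1, 1, 1).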